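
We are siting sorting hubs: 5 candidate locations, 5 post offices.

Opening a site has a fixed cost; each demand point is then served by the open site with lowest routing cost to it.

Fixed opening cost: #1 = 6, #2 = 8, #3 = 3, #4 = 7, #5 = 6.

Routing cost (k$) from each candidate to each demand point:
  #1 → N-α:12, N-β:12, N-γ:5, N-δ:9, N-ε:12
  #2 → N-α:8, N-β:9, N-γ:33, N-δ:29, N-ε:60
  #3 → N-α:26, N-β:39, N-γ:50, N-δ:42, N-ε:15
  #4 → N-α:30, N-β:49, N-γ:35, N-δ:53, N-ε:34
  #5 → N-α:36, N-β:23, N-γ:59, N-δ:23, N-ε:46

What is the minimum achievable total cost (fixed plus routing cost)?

Open {#1}: assign each demand point to its cheapest open site.
  N-α→#1 12, N-β→#1 12, N-γ→#1 5, N-δ→#1 9, N-ε→#1 12
  routing cost 50, fixed 6 → total 56.
Compare {#1, #2}: routing cost 43 + fixed 14 = 57.
Compare {#1, #3}: routing cost 50 + fixed 9 = 59.
Compare {#1, #2, #3}: routing cost 43 + fixed 17 = 60.
All other subsets cost ≥ 57. Minimum total cost: 56.

56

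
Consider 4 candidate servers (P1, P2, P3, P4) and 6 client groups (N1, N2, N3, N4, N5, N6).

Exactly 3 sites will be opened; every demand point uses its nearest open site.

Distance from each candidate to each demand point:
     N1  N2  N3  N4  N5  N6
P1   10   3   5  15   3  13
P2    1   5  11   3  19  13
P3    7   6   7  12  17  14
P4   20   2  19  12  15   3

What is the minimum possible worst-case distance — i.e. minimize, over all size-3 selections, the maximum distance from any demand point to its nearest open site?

5

Open {P1, P2, P4}.
  Farthest demand point is N3 at distance 5 (to P1); all others are ≤ 5.
With {P1, P3, P4} the worst case is 12.
With {P1, P2, P3} the worst case is 13.
No size-3 selection achieves below 5.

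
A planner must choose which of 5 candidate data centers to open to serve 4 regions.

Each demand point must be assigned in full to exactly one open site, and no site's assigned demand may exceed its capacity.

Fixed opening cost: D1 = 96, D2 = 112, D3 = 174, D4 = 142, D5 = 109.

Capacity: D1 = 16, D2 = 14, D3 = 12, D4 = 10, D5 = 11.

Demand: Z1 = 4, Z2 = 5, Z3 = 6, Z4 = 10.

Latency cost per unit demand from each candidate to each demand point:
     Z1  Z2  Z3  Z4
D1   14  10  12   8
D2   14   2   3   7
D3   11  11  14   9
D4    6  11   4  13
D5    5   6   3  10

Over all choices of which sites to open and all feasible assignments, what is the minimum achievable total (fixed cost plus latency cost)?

372

Open {D1, D2}; cheapest assignment that respects the capacities:
  D1 (cap 16, load 14): Z1, Z4 — cost 4×14 + 10×8 = 136
  D2 (cap 14, load 11): Z2, Z3 — cost 5×2 + 6×3 = 28
  Shipping 164, fixed 208 → total 372.
  Any other capacity-feasible assignment to {D1, D2} ships for at least 164.
Compare {D1, D5}: its best feasible assignment gives total 373.
Compare {D2, D5}: its best feasible assignment gives total 395.
Every other set of open sites that can feasibly serve all demand totals ≥ 373 even under its best assignment. Minimum: 372.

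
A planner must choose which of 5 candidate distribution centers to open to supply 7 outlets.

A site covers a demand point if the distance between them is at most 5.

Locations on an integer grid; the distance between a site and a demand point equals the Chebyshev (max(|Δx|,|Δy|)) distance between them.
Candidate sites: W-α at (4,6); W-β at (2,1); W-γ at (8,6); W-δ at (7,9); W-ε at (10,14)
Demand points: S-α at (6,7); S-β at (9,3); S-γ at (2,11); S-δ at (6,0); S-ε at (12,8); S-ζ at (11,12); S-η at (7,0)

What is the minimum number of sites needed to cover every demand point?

3

Coverage sets (demand points within 5 of each site):
  W-α: {S-α, S-β, S-γ}
  W-β: {S-δ, S-η}
  W-γ: {S-α, S-β, S-ε}
  W-δ: {S-α, S-γ, S-ε, S-ζ}
  W-ε: {S-ζ}
No 2 sites suffice: every size-2 union leaves at least one demand point uncovered.
But {W-α, W-β, W-δ} covers everything, so the minimum is 3.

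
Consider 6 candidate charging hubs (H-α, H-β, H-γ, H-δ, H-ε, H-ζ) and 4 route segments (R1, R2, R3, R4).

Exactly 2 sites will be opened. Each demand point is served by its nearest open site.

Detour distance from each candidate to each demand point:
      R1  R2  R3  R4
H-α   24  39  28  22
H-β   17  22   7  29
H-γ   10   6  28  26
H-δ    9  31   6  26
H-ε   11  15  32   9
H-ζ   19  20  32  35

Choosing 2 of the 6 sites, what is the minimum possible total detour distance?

Open {H-δ, H-ε}.
  R1→H-δ 9, R2→H-ε 15, R3→H-δ 6, R4→H-ε 9  ⇒ total 39.
Compare {H-β, H-ε}: total 42.
Compare {H-γ, H-δ}: total 47.
No size-2 selection does better; minimum is 39.

39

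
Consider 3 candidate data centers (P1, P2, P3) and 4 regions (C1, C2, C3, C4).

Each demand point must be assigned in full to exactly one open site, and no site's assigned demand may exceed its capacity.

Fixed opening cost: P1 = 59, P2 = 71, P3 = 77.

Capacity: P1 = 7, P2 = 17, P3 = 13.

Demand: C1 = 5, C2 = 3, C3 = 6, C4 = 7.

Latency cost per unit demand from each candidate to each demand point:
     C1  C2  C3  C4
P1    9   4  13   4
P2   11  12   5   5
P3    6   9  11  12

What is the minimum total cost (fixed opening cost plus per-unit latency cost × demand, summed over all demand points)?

270

Open {P2, P3}; cheapest assignment that respects the capacities:
  P2 (cap 17, load 13): C3, C4 — cost 6×5 + 7×5 = 65
  P3 (cap 13, load 8): C1, C2 — cost 5×6 + 3×9 = 57
  Shipping 122, fixed 148 → total 270.
  Any other capacity-feasible assignment to {P2, P3} ships for at least 122.
Compare {P1, P2}: its best feasible assignment gives total 276.
Compare {P1, P2, P3}: its best feasible assignment gives total 314.
Every other set of open sites that can feasibly serve all demand totals ≥ 276 even under its best assignment. Minimum: 270.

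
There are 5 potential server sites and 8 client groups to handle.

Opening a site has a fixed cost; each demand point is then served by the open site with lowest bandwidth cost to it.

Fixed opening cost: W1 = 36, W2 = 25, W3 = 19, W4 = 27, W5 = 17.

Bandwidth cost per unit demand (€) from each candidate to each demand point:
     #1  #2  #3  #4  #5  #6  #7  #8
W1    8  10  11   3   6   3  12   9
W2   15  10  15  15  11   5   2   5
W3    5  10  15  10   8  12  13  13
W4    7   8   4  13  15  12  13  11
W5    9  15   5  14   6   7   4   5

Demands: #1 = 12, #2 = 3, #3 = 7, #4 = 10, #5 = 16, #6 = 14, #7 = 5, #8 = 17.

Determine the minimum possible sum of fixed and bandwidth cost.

Open {W1, W3, W5}: assign each demand point to its cheapest open site.
  #1→W3 12×5=60, #2→W1 3×10=30, #3→W5 7×5=35, #4→W1 10×3=30, #5→W1 16×6=96, #6→W1 14×3=42, #7→W5 5×4=20, #8→W5 17×5=85
  bandwidth cost 398, fixed 72 → total 470.
Compare {W1, W2, W3, W4}: bandwidth cost 375 + fixed 107 = 482.
Compare {W1, W3, W4, W5}: bandwidth cost 385 + fixed 99 = 484.
Compare {W1, W2, W3, W5}: bandwidth cost 388 + fixed 97 = 485.
All other subsets cost ≥ 482. Minimum total cost: 470.

470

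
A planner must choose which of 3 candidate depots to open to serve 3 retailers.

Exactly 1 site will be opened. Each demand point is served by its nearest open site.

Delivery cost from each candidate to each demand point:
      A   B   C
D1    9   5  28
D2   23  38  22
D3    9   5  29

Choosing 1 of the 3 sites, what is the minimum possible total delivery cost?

Open {D1}.
  A→D1 9, B→D1 5, C→D1 28  ⇒ total 42.
Compare {D3}: total 43.
Compare {D2}: total 83.

42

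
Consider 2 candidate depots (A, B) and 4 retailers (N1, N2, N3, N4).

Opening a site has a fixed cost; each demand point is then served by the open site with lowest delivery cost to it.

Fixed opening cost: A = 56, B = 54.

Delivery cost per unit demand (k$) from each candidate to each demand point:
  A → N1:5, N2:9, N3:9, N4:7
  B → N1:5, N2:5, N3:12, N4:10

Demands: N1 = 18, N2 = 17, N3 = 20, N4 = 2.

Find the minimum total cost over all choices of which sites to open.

Open {A, B}: assign each demand point to its cheapest open site.
  N1→A 18×5=90, N2→B 17×5=85, N3→A 20×9=180, N4→A 2×7=14
  delivery cost 369, fixed 110 → total 479.
Compare {B}: delivery cost 435 + fixed 54 = 489.
Compare {A}: delivery cost 437 + fixed 56 = 493.

479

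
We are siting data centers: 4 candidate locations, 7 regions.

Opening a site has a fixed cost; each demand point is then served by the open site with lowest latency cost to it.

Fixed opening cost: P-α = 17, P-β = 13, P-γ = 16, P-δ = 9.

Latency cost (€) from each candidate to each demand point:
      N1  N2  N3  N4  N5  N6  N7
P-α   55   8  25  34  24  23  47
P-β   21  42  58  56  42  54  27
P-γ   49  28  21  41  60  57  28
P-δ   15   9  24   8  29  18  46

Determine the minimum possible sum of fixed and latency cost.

Open {P-β, P-δ}: assign each demand point to its cheapest open site.
  N1→P-δ 15, N2→P-δ 9, N3→P-δ 24, N4→P-δ 8, N5→P-δ 29, N6→P-δ 18, N7→P-β 27
  latency cost 130, fixed 22 → total 152.
Compare {P-γ, P-δ}: latency cost 128 + fixed 25 = 153.
Compare {P-δ}: latency cost 149 + fixed 9 = 158.
Compare {P-α, P-β, P-δ}: latency cost 124 + fixed 39 = 163.
All other subsets cost ≥ 153. Minimum total cost: 152.

152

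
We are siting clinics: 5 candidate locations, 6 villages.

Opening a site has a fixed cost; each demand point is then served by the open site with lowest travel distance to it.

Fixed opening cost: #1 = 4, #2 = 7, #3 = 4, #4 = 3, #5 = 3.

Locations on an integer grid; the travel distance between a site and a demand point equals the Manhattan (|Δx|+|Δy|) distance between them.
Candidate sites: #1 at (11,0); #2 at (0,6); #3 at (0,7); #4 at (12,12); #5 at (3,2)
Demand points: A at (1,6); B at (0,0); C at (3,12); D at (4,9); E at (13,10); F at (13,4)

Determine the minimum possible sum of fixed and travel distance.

42

Open {#3, #4}: assign each demand point to its cheapest open site.
  A→#3 2, B→#3 7, C→#3 8, D→#3 6, E→#4 3, F→#4 9
  travel distance 35, fixed 7 → total 42.
Compare {#1, #3, #4}: travel distance 32 + fixed 11 = 43.
Compare {#3, #4, #5}: travel distance 33 + fixed 10 = 43.
Compare {#1, #3, #4, #5}: travel distance 30 + fixed 14 = 44.
All other subsets cost ≥ 43. Minimum total cost: 42.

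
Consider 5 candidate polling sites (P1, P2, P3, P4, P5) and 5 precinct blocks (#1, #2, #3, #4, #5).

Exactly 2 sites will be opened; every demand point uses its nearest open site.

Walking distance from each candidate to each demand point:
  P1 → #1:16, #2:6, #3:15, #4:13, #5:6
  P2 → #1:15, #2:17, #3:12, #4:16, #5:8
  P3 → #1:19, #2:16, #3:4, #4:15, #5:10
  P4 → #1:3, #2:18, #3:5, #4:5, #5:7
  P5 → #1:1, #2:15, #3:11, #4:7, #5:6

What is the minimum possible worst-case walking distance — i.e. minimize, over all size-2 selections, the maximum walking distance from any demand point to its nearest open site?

6

Open {P1, P4}.
  Farthest demand point is #2 at walking distance 6 (to P1); all others are ≤ 6.
With {P1, P5} the worst case is 11.
With {P1, P2} the worst case is 15.
No size-2 selection achieves below 6.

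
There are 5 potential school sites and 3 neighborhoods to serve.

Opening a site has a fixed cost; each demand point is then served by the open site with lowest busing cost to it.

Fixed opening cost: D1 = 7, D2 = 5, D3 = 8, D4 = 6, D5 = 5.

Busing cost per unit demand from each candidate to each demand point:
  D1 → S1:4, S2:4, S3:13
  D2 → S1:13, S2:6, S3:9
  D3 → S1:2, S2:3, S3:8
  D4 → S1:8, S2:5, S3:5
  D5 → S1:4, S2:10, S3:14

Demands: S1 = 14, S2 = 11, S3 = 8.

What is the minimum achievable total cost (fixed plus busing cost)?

Open {D3, D4}: assign each demand point to its cheapest open site.
  S1→D3 14×2=28, S2→D3 11×3=33, S3→D4 8×5=40
  busing cost 101, fixed 14 → total 115.
Compare {D2, D3, D4}: busing cost 101 + fixed 19 = 120.
Compare {D3, D4, D5}: busing cost 101 + fixed 19 = 120.
Compare {D1, D3, D4}: busing cost 101 + fixed 21 = 122.
All other subsets cost ≥ 120. Minimum total cost: 115.

115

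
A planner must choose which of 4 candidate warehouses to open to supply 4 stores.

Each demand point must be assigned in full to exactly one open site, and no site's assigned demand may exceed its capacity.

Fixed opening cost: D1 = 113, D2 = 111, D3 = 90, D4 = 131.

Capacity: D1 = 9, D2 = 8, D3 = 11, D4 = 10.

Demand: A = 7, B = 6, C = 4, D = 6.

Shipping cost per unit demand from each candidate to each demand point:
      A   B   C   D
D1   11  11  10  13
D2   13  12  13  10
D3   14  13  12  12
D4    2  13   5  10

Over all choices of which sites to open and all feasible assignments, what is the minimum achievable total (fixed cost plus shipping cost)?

532

Open {D2, D3, D4}; cheapest assignment that respects the capacities:
  D2 (cap 8, load 6): D — cost 6×10 = 60
  D3 (cap 11, load 10): B, C — cost 6×13 + 4×12 = 126
  D4 (cap 10, load 7): A — cost 7×2 = 14
  Shipping 200, fixed 332 → total 532.
  Any other capacity-feasible assignment to {D2, D3, D4} ships for at least 200.
Compare {D1, D3, D4}: its best feasible assignment gives total 534.
Compare {D1, D2, D3}: its best feasible assignment gives total 577.
Every other set of open sites that can feasibly serve all demand totals ≥ 534 even under its best assignment. Minimum: 532.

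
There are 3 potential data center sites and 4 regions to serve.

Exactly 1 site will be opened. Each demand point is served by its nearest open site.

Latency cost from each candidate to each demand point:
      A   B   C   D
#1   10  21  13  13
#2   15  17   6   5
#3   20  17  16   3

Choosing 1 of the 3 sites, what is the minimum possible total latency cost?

43

Open {#2}.
  A→#2 15, B→#2 17, C→#2 6, D→#2 5  ⇒ total 43.
Compare {#3}: total 56.
Compare {#1}: total 57.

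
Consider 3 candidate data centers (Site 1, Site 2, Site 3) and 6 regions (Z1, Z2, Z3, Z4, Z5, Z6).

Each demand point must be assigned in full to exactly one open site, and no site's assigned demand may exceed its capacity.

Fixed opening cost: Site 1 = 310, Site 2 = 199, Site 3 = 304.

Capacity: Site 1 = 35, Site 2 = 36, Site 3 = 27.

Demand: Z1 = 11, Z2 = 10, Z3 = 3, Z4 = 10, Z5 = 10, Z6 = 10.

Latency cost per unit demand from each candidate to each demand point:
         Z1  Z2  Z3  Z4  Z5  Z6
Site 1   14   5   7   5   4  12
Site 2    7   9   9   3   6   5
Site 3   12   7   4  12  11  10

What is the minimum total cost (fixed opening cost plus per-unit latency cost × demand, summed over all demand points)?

777

Open {Site 1, Site 2}; cheapest assignment that respects the capacities:
  Site 1 (cap 35, load 23): Z2, Z3, Z5 — cost 10×5 + 3×7 + 10×4 = 111
  Site 2 (cap 36, load 31): Z1, Z4, Z6 — cost 11×7 + 10×3 + 10×5 = 157
  Shipping 268, fixed 509 → total 777.
  Any other capacity-feasible assignment to {Site 1, Site 2} ships for at least 268.
Compare {Site 2, Site 3}: its best feasible assignment gives total 852.
Compare {Site 1, Site 3}: its best feasible assignment gives total 998.
Every other set of open sites that can feasibly serve all demand totals ≥ 852 even under its best assignment. Minimum: 777.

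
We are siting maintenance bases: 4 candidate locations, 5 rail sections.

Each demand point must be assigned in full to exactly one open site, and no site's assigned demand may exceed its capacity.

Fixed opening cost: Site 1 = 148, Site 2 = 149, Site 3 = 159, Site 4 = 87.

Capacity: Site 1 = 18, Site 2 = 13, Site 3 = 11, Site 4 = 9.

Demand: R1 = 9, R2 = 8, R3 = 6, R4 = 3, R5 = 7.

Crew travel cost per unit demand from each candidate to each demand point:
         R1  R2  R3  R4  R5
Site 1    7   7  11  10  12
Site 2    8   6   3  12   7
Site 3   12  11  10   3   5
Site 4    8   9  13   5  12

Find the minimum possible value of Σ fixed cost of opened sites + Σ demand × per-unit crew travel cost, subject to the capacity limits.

585

Open {Site 1, Site 2, Site 4}; cheapest assignment that respects the capacities:
  Site 1 (cap 18, load 17): R1, R2 — cost 9×7 + 8×7 = 119
  Site 2 (cap 13, load 13): R3, R5 — cost 6×3 + 7×7 = 67
  Site 4 (cap 9, load 3): R4 — cost 3×5 = 15
  Shipping 201, fixed 384 → total 585.
  Any other capacity-feasible assignment to {Site 1, Site 2, Site 4} ships for at least 201.
Compare {Site 2, Site 3, Site 4}: its best feasible assignment gives total 631.
Compare {Site 1, Site 3, Site 4}: its best feasible assignment gives total 632.
Every other set of open sites that can feasibly serve all demand totals ≥ 631 even under its best assignment. Minimum: 585.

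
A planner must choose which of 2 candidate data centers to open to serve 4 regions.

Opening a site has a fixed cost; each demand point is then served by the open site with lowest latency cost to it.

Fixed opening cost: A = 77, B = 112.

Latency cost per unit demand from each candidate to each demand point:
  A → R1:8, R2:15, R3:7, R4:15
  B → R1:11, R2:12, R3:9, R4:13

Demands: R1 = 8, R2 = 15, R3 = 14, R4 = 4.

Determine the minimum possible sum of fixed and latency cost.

524

Open {A}: assign each demand point to its cheapest open site.
  R1→A 8×8=64, R2→A 15×15=225, R3→A 14×7=98, R4→A 4×15=60
  latency cost 447, fixed 77 → total 524.
Compare {B}: latency cost 446 + fixed 112 = 558.
Compare {A, B}: latency cost 394 + fixed 189 = 583.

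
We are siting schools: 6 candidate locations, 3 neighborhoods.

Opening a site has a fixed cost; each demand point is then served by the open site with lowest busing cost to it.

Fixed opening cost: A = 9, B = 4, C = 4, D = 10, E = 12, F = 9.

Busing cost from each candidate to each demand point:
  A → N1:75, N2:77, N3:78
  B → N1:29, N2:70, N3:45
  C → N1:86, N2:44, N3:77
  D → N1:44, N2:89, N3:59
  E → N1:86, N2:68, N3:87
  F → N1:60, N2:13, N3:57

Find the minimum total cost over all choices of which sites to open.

100

Open {B, F}: assign each demand point to its cheapest open site.
  N1→B 29, N2→F 13, N3→B 45
  busing cost 87, fixed 13 → total 100.
Compare {B, C, F}: busing cost 87 + fixed 17 = 104.
Compare {A, B, F}: busing cost 87 + fixed 22 = 109.
Compare {B, D, F}: busing cost 87 + fixed 23 = 110.
All other subsets cost ≥ 104. Minimum total cost: 100.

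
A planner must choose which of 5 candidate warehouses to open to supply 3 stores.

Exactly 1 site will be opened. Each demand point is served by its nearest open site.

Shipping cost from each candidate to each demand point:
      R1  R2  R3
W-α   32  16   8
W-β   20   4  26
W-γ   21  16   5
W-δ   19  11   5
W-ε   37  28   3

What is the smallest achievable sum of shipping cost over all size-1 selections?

Open {W-δ}.
  R1→W-δ 19, R2→W-δ 11, R3→W-δ 5  ⇒ total 35.
Compare {W-γ}: total 42.
Compare {W-β}: total 50.
No size-1 selection does better; minimum is 35.

35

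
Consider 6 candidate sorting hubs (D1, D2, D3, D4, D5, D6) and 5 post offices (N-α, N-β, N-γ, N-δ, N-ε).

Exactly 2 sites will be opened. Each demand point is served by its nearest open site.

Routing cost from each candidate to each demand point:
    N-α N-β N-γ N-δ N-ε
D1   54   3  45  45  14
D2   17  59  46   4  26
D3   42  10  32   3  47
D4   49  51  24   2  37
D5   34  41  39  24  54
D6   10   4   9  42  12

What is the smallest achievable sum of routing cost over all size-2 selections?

Open {D4, D6}.
  N-α→D6 10, N-β→D6 4, N-γ→D6 9, N-δ→D4 2, N-ε→D6 12  ⇒ total 37.
Compare {D3, D6}: total 38.
Compare {D2, D6}: total 39.
No size-2 selection does better; minimum is 37.

37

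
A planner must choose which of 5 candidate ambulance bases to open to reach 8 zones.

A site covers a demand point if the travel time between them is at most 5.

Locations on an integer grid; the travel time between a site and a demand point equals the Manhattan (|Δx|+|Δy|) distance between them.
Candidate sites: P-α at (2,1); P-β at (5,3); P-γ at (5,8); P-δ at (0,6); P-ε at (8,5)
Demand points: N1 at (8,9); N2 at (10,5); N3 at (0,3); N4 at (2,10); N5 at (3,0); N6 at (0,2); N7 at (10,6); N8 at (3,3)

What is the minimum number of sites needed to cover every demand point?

3

Coverage sets (demand points within 5 of each site):
  P-α: {N3, N5, N6, N8}
  P-β: {N3, N5, N8}
  P-γ: {N1, N4}
  P-δ: {N3, N6}
  P-ε: {N1, N2, N7}
No 2 sites suffice: every size-2 union leaves at least one demand point uncovered.
But {P-α, P-γ, P-ε} covers everything, so the minimum is 3.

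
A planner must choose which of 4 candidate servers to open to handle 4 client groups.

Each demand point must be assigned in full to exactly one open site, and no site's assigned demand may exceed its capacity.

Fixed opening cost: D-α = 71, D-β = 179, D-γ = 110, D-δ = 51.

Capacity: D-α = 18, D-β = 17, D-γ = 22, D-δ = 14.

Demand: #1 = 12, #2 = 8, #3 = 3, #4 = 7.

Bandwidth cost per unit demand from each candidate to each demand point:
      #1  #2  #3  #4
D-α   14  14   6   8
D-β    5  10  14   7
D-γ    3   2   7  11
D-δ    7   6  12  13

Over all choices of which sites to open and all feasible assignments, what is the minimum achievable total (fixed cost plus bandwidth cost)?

307

Open {D-α, D-γ}; cheapest assignment that respects the capacities:
  D-α (cap 18, load 10): #3, #4 — cost 3×6 + 7×8 = 74
  D-γ (cap 22, load 20): #1, #2 — cost 12×3 + 8×2 = 52
  Shipping 126, fixed 181 → total 307.
  Any other capacity-feasible assignment to {D-α, D-γ} ships for at least 126.
Compare {D-γ, D-δ}: its best feasible assignment gives total 340.
Compare {D-α, D-γ, D-δ}: its best feasible assignment gives total 358.
Every other set of open sites that can feasibly serve all demand totals ≥ 340 even under its best assignment. Minimum: 307.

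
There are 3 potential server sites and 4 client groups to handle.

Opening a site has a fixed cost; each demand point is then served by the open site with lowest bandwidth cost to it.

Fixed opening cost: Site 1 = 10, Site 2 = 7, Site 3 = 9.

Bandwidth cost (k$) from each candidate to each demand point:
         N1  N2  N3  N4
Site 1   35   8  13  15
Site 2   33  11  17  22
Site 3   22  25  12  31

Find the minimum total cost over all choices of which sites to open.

Open {Site 1, Site 3}: assign each demand point to its cheapest open site.
  N1→Site 3 22, N2→Site 1 8, N3→Site 3 12, N4→Site 1 15
  bandwidth cost 57, fixed 19 → total 76.
Compare {Site 1}: bandwidth cost 71 + fixed 10 = 81.
Compare {Site 2, Site 3}: bandwidth cost 67 + fixed 16 = 83.
Compare {Site 1, Site 2, Site 3}: bandwidth cost 57 + fixed 26 = 83.
All other subsets cost ≥ 81. Minimum total cost: 76.

76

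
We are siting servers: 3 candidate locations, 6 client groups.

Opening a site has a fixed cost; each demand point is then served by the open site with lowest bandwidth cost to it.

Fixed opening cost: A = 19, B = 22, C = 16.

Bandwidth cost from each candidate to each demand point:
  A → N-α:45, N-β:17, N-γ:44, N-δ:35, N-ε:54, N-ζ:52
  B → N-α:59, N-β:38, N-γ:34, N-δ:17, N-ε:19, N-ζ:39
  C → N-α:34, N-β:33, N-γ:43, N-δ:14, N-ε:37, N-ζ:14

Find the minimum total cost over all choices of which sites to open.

Open {B, C}: assign each demand point to its cheapest open site.
  N-α→C 34, N-β→C 33, N-γ→B 34, N-δ→C 14, N-ε→B 19, N-ζ→C 14
  bandwidth cost 148, fixed 38 → total 186.
Compare {A, B, C}: bandwidth cost 132 + fixed 57 = 189.
Compare {C}: bandwidth cost 175 + fixed 16 = 191.
Compare {A, C}: bandwidth cost 159 + fixed 35 = 194.
All other subsets cost ≥ 189. Minimum total cost: 186.

186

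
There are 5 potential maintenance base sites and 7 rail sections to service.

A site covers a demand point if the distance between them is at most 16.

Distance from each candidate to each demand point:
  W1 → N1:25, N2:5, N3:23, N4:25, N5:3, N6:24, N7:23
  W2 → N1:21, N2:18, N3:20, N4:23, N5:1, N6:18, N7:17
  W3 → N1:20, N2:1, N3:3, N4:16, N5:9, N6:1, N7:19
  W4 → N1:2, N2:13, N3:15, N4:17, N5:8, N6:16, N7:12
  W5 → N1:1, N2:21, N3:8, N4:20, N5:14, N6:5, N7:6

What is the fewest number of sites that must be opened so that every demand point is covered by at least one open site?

2

Coverage sets (demand points within 16 of each site):
  W1: {N2, N5}
  W2: {N5}
  W3: {N2, N3, N4, N5, N6}
  W4: {N1, N2, N3, N5, N6, N7}
  W5: {N1, N3, N5, N6, N7}
No single site covers all 7 demand points.
But {W3, W4} covers everything, so the minimum is 2.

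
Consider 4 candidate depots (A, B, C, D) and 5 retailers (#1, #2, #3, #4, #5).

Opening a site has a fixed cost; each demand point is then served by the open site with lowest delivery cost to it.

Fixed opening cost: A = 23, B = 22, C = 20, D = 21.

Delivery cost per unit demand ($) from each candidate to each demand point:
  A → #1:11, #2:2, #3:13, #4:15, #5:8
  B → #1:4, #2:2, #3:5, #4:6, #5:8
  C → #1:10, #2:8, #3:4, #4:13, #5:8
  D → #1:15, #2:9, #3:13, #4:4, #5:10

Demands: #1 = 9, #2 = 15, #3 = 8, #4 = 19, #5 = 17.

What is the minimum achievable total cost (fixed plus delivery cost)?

Open {B, D}: assign each demand point to its cheapest open site.
  #1→B 9×4=36, #2→B 15×2=30, #3→B 8×5=40, #4→D 19×4=76, #5→B 17×8=136
  delivery cost 318, fixed 43 → total 361.
Compare {B, C, D}: delivery cost 310 + fixed 63 = 373.
Compare {B}: delivery cost 356 + fixed 22 = 378.
Compare {A, B, D}: delivery cost 318 + fixed 66 = 384.
All other subsets cost ≥ 373. Minimum total cost: 361.

361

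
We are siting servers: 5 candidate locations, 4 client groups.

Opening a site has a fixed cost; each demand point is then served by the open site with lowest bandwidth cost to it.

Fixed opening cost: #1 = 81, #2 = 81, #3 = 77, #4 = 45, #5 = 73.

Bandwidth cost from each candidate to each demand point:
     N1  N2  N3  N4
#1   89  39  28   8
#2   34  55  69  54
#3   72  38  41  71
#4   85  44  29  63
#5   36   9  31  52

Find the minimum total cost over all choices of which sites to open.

201

Open {#5}: assign each demand point to its cheapest open site.
  N1→#5 36, N2→#5 9, N3→#5 31, N4→#5 52
  bandwidth cost 128, fixed 73 → total 201.
Compare {#1, #5}: bandwidth cost 81 + fixed 154 = 235.
Compare {#4, #5}: bandwidth cost 126 + fixed 118 = 244.
Compare {#1}: bandwidth cost 164 + fixed 81 = 245.
All other subsets cost ≥ 235. Minimum total cost: 201.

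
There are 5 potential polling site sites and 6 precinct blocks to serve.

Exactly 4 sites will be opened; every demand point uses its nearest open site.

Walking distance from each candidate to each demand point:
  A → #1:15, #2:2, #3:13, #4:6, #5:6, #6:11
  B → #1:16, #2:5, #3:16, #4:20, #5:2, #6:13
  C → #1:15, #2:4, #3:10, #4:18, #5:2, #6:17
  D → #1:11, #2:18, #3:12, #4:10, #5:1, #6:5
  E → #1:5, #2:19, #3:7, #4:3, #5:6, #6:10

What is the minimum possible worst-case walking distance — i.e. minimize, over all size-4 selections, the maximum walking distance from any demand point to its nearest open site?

Open {A, B, D, E}.
  Farthest demand point is #3 at walking distance 7 (to E); all others are ≤ 7.
With {A, C, D, E} the worst case is 7.
With {B, C, D, E} the worst case is 7.
No size-4 selection achieves below 7.

7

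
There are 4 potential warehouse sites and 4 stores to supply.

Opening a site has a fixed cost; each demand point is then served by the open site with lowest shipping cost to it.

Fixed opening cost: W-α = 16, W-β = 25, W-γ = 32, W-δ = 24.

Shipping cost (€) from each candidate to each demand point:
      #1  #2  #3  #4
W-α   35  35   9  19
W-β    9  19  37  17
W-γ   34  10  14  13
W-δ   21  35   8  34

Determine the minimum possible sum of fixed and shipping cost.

95

Open {W-α, W-β}: assign each demand point to its cheapest open site.
  #1→W-β 9, #2→W-β 19, #3→W-α 9, #4→W-β 17
  shipping cost 54, fixed 41 → total 95.
Compare {W-β, W-δ}: shipping cost 53 + fixed 49 = 102.
Compare {W-γ}: shipping cost 71 + fixed 32 = 103.
Compare {W-β, W-γ}: shipping cost 46 + fixed 57 = 103.
All other subsets cost ≥ 102. Minimum total cost: 95.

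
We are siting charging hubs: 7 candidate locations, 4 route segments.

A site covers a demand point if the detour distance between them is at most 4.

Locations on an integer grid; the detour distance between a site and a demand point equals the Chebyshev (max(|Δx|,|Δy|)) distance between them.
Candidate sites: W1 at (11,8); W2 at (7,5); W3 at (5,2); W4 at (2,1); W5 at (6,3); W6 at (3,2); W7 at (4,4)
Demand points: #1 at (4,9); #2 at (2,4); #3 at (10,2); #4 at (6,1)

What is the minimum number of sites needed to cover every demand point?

2

Coverage sets (demand points within 4 of each site):
  W1: {}
  W2: {#1, #3, #4}
  W3: {#2, #4}
  W4: {#2, #4}
  W5: {#2, #3, #4}
  W6: {#2, #4}
  W7: {#2, #4}
No single site covers all 4 demand points.
But {W2, W3} covers everything, so the minimum is 2.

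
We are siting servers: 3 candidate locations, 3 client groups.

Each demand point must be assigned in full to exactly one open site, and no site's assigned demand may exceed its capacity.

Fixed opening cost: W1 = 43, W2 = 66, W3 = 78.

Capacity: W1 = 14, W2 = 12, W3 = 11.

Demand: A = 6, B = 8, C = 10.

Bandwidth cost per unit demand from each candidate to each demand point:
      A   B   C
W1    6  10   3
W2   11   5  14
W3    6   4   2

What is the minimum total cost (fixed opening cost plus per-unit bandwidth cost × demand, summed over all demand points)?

257

Open {W1, W3}; cheapest assignment that respects the capacities:
  W1 (cap 14, load 14): A, B — cost 6×6 + 8×10 = 116
  W3 (cap 11, load 10): C — cost 10×2 = 20
  Shipping 136, fixed 121 → total 257.
  Any other capacity-feasible assignment to {W1, W3} ships for at least 136.
Compare {W1, W2, W3}: its best feasible assignment gives total 283.
Compare {W1, W2}: its best feasible assignment gives total 365.
Every other set of open sites that can feasibly serve all demand totals ≥ 283 even under its best assignment. Minimum: 257.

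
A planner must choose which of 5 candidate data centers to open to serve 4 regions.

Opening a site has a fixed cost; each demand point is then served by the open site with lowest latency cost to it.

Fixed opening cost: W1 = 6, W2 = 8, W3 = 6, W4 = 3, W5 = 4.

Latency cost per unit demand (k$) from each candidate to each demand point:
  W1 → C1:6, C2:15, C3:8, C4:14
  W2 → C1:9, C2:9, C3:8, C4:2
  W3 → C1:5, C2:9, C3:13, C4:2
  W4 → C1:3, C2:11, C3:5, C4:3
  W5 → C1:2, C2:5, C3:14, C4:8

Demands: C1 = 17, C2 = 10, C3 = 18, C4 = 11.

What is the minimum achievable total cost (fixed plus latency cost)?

Open {W3, W4, W5}: assign each demand point to its cheapest open site.
  C1→W5 17×2=34, C2→W5 10×5=50, C3→W4 18×5=90, C4→W3 11×2=22
  latency cost 196, fixed 13 → total 209.
Compare {W2, W4, W5}: latency cost 196 + fixed 15 = 211.
Compare {W4, W5}: latency cost 207 + fixed 7 = 214.
Compare {W1, W3, W4, W5}: latency cost 196 + fixed 19 = 215.
All other subsets cost ≥ 211. Minimum total cost: 209.

209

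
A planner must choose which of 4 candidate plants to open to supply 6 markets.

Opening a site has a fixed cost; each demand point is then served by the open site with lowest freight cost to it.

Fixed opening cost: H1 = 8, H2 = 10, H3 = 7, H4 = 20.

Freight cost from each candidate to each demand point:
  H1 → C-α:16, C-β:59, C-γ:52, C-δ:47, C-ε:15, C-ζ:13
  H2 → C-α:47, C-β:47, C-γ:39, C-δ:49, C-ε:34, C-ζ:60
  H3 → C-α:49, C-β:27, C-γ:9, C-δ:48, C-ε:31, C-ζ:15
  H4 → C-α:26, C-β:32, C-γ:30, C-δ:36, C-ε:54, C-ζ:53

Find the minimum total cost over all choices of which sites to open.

Open {H1, H3}: assign each demand point to its cheapest open site.
  C-α→H1 16, C-β→H3 27, C-γ→H3 9, C-δ→H1 47, C-ε→H1 15, C-ζ→H1 13
  freight cost 127, fixed 15 → total 142.
Compare {H1, H3, H4}: freight cost 116 + fixed 35 = 151.
Compare {H1, H2, H3}: freight cost 127 + fixed 25 = 152.
Compare {H1, H2, H3, H4}: freight cost 116 + fixed 45 = 161.
All other subsets cost ≥ 151. Minimum total cost: 142.

142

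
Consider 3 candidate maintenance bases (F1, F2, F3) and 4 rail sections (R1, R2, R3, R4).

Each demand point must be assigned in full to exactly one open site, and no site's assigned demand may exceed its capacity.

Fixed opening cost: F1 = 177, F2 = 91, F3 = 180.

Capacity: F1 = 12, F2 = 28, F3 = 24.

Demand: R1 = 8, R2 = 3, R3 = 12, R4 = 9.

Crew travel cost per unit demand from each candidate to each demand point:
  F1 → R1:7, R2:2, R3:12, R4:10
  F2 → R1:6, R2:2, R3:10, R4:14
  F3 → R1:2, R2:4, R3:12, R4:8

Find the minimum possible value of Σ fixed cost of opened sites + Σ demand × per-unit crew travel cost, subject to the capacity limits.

Open {F2, F3}; cheapest assignment that respects the capacities:
  F2 (cap 28, load 15): R2, R3 — cost 3×2 + 12×10 = 126
  F3 (cap 24, load 17): R1, R4 — cost 8×2 + 9×8 = 88
  Shipping 214, fixed 271 → total 485.
  Any other capacity-feasible assignment to {F2, F3} ships for at least 214.
Compare {F1, F2}: its best feasible assignment gives total 532.
Compare {F1, F3}: its best feasible assignment gives total 601.
Every other set of open sites that can feasibly serve all demand totals ≥ 532 even under its best assignment. Minimum: 485.

485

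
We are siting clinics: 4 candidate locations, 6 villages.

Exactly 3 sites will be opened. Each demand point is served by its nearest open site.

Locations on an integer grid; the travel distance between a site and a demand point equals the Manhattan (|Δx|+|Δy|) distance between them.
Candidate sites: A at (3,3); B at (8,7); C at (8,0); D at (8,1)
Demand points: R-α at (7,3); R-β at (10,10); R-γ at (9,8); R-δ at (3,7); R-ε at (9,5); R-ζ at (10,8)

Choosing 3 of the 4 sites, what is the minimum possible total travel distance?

Open {A, B, D}.
  R-α→D 3, R-β→B 5, R-γ→B 2, R-δ→A 4, R-ε→B 3, R-ζ→B 3  ⇒ total 20.
Compare {A, B, C}: total 21.
Compare {B, C, D}: total 21.
No size-3 selection does better; minimum is 20.

20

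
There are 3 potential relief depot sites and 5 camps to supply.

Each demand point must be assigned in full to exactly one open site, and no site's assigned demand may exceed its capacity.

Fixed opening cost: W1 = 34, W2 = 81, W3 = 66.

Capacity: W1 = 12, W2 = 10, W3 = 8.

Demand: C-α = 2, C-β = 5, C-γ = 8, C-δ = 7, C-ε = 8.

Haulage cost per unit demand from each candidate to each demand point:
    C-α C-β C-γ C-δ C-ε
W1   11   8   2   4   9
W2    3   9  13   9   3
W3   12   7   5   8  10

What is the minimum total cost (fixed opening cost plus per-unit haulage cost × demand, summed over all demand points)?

Open {W1, W2, W3}; cheapest assignment that respects the capacities:
  W1 (cap 12, load 12): C-β, C-δ — cost 5×8 + 7×4 = 68
  W2 (cap 10, load 10): C-α, C-ε — cost 2×3 + 8×3 = 30
  W3 (cap 8, load 8): C-γ — cost 8×5 = 40
  Shipping 138, fixed 181 → total 319.
  Any other capacity-feasible assignment to {W1, W2, W3} ships for at least 138.
Total demand is 30 and no other set of sites has combined capacity ≥ 30, so {W1, W2, W3} is the only feasible choice of open sites. Minimum: 319.

319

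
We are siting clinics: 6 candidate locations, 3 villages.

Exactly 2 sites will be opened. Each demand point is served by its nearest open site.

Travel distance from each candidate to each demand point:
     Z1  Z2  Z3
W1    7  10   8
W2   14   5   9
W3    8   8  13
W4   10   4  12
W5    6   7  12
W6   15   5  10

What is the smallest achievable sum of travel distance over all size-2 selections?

19

Open {W1, W4}.
  Z1→W1 7, Z2→W4 4, Z3→W1 8  ⇒ total 19.
Compare {W1, W2}: total 20.
Compare {W1, W6}: total 20.
No size-2 selection does better; minimum is 19.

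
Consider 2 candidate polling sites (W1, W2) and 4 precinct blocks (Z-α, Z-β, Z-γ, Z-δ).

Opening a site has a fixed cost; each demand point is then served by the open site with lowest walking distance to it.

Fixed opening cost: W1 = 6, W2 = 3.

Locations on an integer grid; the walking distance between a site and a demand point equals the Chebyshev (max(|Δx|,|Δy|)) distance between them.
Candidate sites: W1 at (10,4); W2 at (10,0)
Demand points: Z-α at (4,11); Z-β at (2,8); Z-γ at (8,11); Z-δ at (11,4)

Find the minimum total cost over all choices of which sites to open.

29

Open {W1}: assign each demand point to its cheapest open site.
  Z-α→W1 7, Z-β→W1 8, Z-γ→W1 7, Z-δ→W1 1
  walking distance 23, fixed 6 → total 29.
Compare {W1, W2}: walking distance 23 + fixed 9 = 32.
Compare {W2}: walking distance 34 + fixed 3 = 37.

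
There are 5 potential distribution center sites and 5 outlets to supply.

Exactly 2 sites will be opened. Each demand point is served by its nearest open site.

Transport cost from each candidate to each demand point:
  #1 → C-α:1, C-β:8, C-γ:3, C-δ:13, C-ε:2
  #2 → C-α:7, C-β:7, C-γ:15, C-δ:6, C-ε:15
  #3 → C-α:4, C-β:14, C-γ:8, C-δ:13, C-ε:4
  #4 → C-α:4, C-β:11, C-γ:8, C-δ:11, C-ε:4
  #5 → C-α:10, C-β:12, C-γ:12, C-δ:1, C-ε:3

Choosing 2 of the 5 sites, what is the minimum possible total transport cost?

Open {#1, #5}.
  C-α→#1 1, C-β→#1 8, C-γ→#1 3, C-δ→#5 1, C-ε→#1 2  ⇒ total 15.
Compare {#1, #2}: total 19.
Compare {#1, #4}: total 25.
No size-2 selection does better; minimum is 15.

15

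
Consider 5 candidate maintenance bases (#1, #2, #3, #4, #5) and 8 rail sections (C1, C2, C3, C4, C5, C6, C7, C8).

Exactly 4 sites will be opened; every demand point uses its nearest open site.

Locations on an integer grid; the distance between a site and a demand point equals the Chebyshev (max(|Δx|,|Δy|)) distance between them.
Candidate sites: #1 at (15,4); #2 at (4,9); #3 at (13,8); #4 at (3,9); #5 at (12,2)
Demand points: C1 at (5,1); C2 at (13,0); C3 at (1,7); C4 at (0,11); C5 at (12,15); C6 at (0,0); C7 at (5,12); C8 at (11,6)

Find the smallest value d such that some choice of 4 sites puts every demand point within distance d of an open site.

Open {#1, #2, #3, #4}.
  Farthest demand point is C6 at distance 9 (to #2); all others are ≤ 9.
With {#1, #2, #3, #5} the worst case is 9.
With {#1, #2, #4, #5} the worst case is 9.
No size-4 selection achieves below 9.

9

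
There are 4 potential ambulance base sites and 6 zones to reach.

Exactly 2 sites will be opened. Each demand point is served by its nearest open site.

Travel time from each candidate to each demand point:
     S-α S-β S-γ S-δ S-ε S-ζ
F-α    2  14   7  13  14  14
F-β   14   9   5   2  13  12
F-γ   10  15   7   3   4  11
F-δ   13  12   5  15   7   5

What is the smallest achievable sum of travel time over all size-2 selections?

39

Open {F-γ, F-δ}.
  S-α→F-γ 10, S-β→F-δ 12, S-γ→F-δ 5, S-δ→F-γ 3, S-ε→F-γ 4, S-ζ→F-δ 5  ⇒ total 39.
Compare {F-α, F-γ}: total 41.
Compare {F-β, F-γ}: total 41.
No size-2 selection does better; minimum is 39.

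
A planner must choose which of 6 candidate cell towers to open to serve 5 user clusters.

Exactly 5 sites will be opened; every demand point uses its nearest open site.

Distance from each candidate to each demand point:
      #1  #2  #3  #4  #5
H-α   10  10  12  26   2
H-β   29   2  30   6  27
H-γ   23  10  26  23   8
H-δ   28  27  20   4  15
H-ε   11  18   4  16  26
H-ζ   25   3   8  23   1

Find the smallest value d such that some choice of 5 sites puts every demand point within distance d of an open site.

10

Open {H-α, H-β, H-γ, H-δ, H-ε}.
  Farthest demand point is #1 at distance 10 (to H-α); all others are ≤ 10.
With {H-α, H-β, H-γ, H-δ, H-ζ} the worst case is 10.
With {H-α, H-β, H-γ, H-ε, H-ζ} the worst case is 10.
No size-5 selection achieves below 10.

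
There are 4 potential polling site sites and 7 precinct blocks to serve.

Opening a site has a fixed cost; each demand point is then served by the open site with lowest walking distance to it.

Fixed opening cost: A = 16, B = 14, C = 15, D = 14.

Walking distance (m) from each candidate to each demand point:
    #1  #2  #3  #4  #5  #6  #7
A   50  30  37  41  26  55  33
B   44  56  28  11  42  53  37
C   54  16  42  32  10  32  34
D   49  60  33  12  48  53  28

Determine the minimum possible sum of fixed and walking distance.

Open {B, C}: assign each demand point to its cheapest open site.
  #1→B 44, #2→C 16, #3→B 28, #4→B 11, #5→C 10, #6→C 32, #7→C 34
  walking distance 175, fixed 29 → total 204.
Compare {C, D}: walking distance 180 + fixed 29 = 209.
Compare {B, C, D}: walking distance 169 + fixed 43 = 212.
Compare {A, B, C}: walking distance 174 + fixed 45 = 219.
All other subsets cost ≥ 209. Minimum total cost: 204.

204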